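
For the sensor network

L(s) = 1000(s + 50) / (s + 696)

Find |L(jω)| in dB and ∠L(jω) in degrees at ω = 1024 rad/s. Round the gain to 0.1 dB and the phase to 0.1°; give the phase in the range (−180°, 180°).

At s = jω = j1024:
zero (s+50): 50 + j1024 → |·| = √(50²+1024²) = √1051076 ≈ 1025.2, ∠ = arctan(1024/50) ≈ 87.20°
pole (s+696): 696 + j1024 → |·| = √(696²+1024²) = √1532992 ≈ 1238.1, ∠ = arctan(1024/696) ≈ 55.80°
|L| = 1000 · 1025.2 / 1238.1 ≈ 828.04
Gain = 20 log₁₀(828.04) ≈ 58.36 dB
∠L = 87.20° − 55.80° = 31.40°

58.4 dB, 31.4°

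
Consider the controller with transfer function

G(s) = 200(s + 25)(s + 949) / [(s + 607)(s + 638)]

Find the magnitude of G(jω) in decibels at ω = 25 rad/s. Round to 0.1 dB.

At s = jω = j25:
zero (s+25): 25 + j25 → |·| = √(25²+25²) = √1250 ≈ 35.355, ∠ = arctan(25/25) ≈ 45.00°
zero (s+949): 949 + j25 → |·| = √(949²+25²) = √901226 ≈ 949.33, ∠ = arctan(25/949) ≈ 1.51°
pole (s+607): 607 + j25 → |·| = √(607²+25²) = √369074 ≈ 607.51, ∠ = arctan(25/607) ≈ 2.36°
pole (s+638): 638 + j25 → |·| = √(638²+25²) = √407669 ≈ 638.49, ∠ = arctan(25/638) ≈ 2.24°
|G| = 200 · 33564 / 3.8789e+05 ≈ 17.306
Gain = 20 log₁₀(17.306) ≈ 24.76 dB

24.8 dB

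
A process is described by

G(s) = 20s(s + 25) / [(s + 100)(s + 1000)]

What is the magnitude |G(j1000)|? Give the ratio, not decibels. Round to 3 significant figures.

14.1

At s = jω = j1000:
zero (s+25): 25 + j1000 → |·| = √(25²+1000²) = √1000625 ≈ 1000.3, ∠ = arctan(1000/25) ≈ 88.57°
zero at origin: s = j1000 → |·| = 1000, ∠ = 90.00°
pole (s+100): 100 + j1000 → |·| = √(100²+1000²) = √1010000 ≈ 1005, ∠ = arctan(1000/100) ≈ 84.29°
pole (s+1000): 1000 + j1000 → |·| = √(1000²+1000²) = √2000000 ≈ 1414.2, ∠ = arctan(1000/1000) ≈ 45.00°
|G| = 20 · 1.0003e+06 / 1.4213e+06 ≈ 14.076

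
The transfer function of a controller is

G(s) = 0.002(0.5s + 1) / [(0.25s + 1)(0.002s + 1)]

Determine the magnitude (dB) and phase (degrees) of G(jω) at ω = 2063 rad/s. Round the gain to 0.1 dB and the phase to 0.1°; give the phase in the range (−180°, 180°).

At ω = 2063 rad/s:
zero (1 + j2063·0.5) = 1 + j1031.5 → |·| ≈ 1031.5, ∠ ≈ 89.94°
pole (1 + j2063·0.25) = 1 + j515.75 → |·| ≈ 515.75, ∠ ≈ 89.89°
pole (1 + j2063·0.002) = 1 + j4.126 → |·| ≈ 4.2455, ∠ ≈ 76.38°
|G| = 0.002 · 1031.5 / (515.75 · 4.2455) ≈ 0.00094217
Gain = 20 log₁₀(0.00094217) ≈ -60.52 dB
∠G = (89.94°) − (89.89° + 76.38°) = -76.33°

-60.5 dB, -76.3°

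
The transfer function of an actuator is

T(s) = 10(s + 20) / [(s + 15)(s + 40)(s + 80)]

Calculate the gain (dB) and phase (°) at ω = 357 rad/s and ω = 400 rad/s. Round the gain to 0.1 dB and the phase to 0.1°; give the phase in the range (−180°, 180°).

At s = jω = j357:
zero (s+20): 20 + j357 → |·| = √(20²+357²) = √127849 ≈ 357.56, ∠ = arctan(357/20) ≈ 86.79°
pole (s+15): 15 + j357 → |·| = √(15²+357²) = √127674 ≈ 357.31, ∠ = arctan(357/15) ≈ 87.59°
pole (s+40): 40 + j357 → |·| = √(40²+357²) = √129049 ≈ 359.23, ∠ = arctan(357/40) ≈ 83.61°
pole (s+80): 80 + j357 → |·| = √(80²+357²) = √133849 ≈ 365.85, ∠ = arctan(357/80) ≈ 77.37°
|T| = 10 · 357.56 / 4.6959e+07 ≈ 7.6143e-05
Gain = 20 log₁₀(7.6143e-05) ≈ -82.37 dB
∠T = 86.79° − 248.57° = -161.78°

At s = jω = j400:
zero (s+20): 20 + j400 → |·| = √(20²+400²) = √160400 ≈ 400.5, ∠ = arctan(400/20) ≈ 87.14°
pole (s+15): 15 + j400 → |·| = √(15²+400²) = √160225 ≈ 400.28, ∠ = arctan(400/15) ≈ 87.85°
pole (s+40): 40 + j400 → |·| = √(40²+400²) = √161600 ≈ 402, ∠ = arctan(400/40) ≈ 84.29°
pole (s+80): 80 + j400 → |·| = √(80²+400²) = √166400 ≈ 407.92, ∠ = arctan(400/80) ≈ 78.69°
|T| = 10 · 400.5 / 6.5639e+07 ≈ 6.1016e-05
Gain = 20 log₁₀(6.1016e-05) ≈ -84.29 dB
∠T = 87.14° − 250.83° = -163.69°

ω = 357: -82.4 dB, -161.8°; ω = 400: -84.3 dB, -163.7°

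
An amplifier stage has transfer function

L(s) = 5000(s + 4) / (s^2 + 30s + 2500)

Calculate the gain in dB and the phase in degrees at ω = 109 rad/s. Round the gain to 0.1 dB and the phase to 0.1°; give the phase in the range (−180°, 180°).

34.8 dB, -72.9°

At s = jω = j109:
zero (s+4): 4 + j109 → |·| = √(4²+109²) = √11897 ≈ 109.07, ∠ = arctan(109/4) ≈ 87.90°
quadratic: (j109)² + 30·j109 + 2500 = -9381 + j3270 → |·| ≈ 9934.6, ∠ ≈ 160.78°
|L| = 5000 · 109.07 / 9934.6 ≈ 54.894
Gain = 20 log₁₀(54.894) ≈ 34.79 dB
∠L = 87.90° − 160.78° = -72.88°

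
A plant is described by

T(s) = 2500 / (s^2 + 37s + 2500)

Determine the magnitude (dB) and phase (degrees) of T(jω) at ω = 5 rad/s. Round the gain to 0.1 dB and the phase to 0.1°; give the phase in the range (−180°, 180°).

0.1 dB, -4.3°

At s = jω = j5:
quadratic: (j5)² + 37·j5 + 2500 = 2475 + j185 → |·| ≈ 2481.9, ∠ ≈ 4.27°
|T| = 2500 / 2481.9 ≈ 1.0073
Gain = 20 log₁₀(1.0073) ≈ 0.06 dB
∠T = 0.00° − 4.27° = -4.27°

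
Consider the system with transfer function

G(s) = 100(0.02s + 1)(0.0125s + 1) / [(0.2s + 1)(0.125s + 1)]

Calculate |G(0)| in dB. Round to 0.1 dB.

40.0 dB

G(0) = 100 · 1 / 1 = 100
20 log₁₀(100) ≈ 40.00 dB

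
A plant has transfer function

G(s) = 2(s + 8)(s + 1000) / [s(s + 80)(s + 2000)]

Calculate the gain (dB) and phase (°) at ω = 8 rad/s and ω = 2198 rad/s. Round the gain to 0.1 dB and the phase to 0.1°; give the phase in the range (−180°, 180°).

ω = 8: -35.1 dB, -50.5°; ω = 2198: -62.6 dB, -70.3°

At s = jω = j8:
zero (s+8): 8 + j8 → |·| = √(8²+8²) = √128 ≈ 11.314, ∠ = arctan(8/8) ≈ 45.00°
zero (s+1000): 1000 + j8 → |·| = √(1000²+8²) = √1000064 ≈ 1000, ∠ = arctan(8/1000) ≈ 0.46°
pole (s+80): 80 + j8 → |·| = √(80²+8²) = √6464 ≈ 80.399, ∠ = arctan(8/80) ≈ 5.71°
pole (s+2000): 2000 + j8 → |·| = √(2000²+8²) = √4000064 ≈ 2000, ∠ = arctan(8/2000) ≈ 0.23°
pole at origin: |s| = 8, ∠ = 90.00° (in denominator)
|G| = 2 · 11314 / 1.2864e+06 ≈ 0.01759
Gain = 20 log₁₀(0.01759) ≈ -35.09 dB
∠G = 45.46° − 95.94° = -50.48°

At s = jω = j2198:
zero (s+8): 8 + j2198 → |·| = √(8²+2198²) = √4831268 ≈ 2198, ∠ = arctan(2198/8) ≈ 89.79°
zero (s+1000): 1000 + j2198 → |·| = √(1000²+2198²) = √5831204 ≈ 2414.8, ∠ = arctan(2198/1000) ≈ 65.54°
pole (s+80): 80 + j2198 → |·| = √(80²+2198²) = √4837604 ≈ 2199.5, ∠ = arctan(2198/80) ≈ 87.92°
pole (s+2000): 2000 + j2198 → |·| = √(2000²+2198²) = √8831204 ≈ 2971.7, ∠ = arctan(2198/2000) ≈ 47.70°
pole at origin: |s| = 2198, ∠ = 90.00° (in denominator)
|G| = 2 · 5.3077e+06 / 1.4367e+10 ≈ 0.00073887
Gain = 20 log₁₀(0.00073887) ≈ -62.63 dB
∠G = 155.33° − 225.62° = -70.29°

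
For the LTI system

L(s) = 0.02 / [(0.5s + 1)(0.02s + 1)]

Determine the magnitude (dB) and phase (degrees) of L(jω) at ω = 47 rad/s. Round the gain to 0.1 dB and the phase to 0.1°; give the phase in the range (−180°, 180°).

-64.2 dB, -130.8°

At ω = 47 rad/s:
pole (1 + j47·0.5) = 1 + j23.5 → |·| ≈ 23.521, ∠ ≈ 87.56°
pole (1 + j47·0.02) = 1 + j0.94 → |·| ≈ 1.3724, ∠ ≈ 43.23°
|L| = 0.02 · 1 / (23.521 · 1.3724) ≈ 0.00061957
Gain = 20 log₁₀(0.00061957) ≈ -64.16 dB
∠L = (0°) − (87.56° + 43.23°) = -130.79°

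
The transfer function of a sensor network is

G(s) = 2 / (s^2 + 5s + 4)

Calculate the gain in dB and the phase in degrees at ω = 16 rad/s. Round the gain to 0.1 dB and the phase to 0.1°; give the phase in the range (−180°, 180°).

-42.4 dB, -162.4°

Substitute s = j16:
Numerator: 2 = 2 + j0
Denominator: (j16)^2 + 5(j16) + 4 = -252 + j80
|N| = √(2² + 0²) ≈ 2, ∠N ≈ 0.00°
|D| = √(252² + 80²) ≈ 264.39, ∠D ≈ 162.39°
|G| = 2 / 264.39 ≈ 0.0075646
Gain = 20 log₁₀(0.0075646) ≈ -42.42 dB
∠G = 0.00° − 162.39° = -162.39°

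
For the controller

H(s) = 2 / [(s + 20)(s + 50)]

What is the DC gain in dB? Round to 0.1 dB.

H(0) = 2 / (20·50) = 0.002
20 log₁₀(0.002) ≈ -53.98 dB

-54.0 dB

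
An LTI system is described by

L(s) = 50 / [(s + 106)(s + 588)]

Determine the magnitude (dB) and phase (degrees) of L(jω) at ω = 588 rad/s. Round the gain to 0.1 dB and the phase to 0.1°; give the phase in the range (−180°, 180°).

At s = jω = j588:
pole (s+106): 106 + j588 → |·| = √(106²+588²) = √356980 ≈ 597.48, ∠ = arctan(588/106) ≈ 79.78°
pole (s+588): 588 + j588 → |·| = √(588²+588²) = √691488 ≈ 831.56, ∠ = arctan(588/588) ≈ 45.00°
|L| = 50 / 4.9684e+05 ≈ 0.00010064
Gain = 20 log₁₀(0.00010064) ≈ -79.94 dB
∠L = 0.00° − 124.78° = -124.78°

-79.9 dB, -124.8°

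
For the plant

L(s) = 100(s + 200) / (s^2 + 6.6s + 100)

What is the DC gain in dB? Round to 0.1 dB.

L(0) = 100·200 / 100 = 200
20 log₁₀(200) ≈ 46.02 dB

46.0 dB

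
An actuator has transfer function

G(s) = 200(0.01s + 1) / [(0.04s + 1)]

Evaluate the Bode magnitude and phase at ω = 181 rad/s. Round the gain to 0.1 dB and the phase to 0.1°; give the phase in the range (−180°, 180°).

35.1 dB, -21.1°

At ω = 181 rad/s:
zero (1 + j181·0.01) = 1 + j1.81 → |·| ≈ 2.0679, ∠ ≈ 61.08°
pole (1 + j181·0.04) = 1 + j7.24 → |·| ≈ 7.3087, ∠ ≈ 82.14°
|G| = 200 · 2.0679 / (7.3087) ≈ 56.587
Gain = 20 log₁₀(56.587) ≈ 35.05 dB
∠G = (61.08°) − (82.14°) = -21.06°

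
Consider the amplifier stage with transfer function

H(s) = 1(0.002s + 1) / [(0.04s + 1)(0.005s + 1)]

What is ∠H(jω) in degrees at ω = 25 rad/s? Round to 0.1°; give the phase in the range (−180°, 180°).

At ω = 25 rad/s:
zero (1 + j25·0.002) = 1 + j0.05 → |·| ≈ 1.0012, ∠ ≈ 2.86°
pole (1 + j25·0.04) = 1 + j1 → |·| ≈ 1.4142, ∠ ≈ 45.00°
pole (1 + j25·0.005) = 1 + j0.125 → |·| ≈ 1.0078, ∠ ≈ 7.13°
∠H = (2.86°) − (45.00° + 7.13°) = -49.27°

-49.3°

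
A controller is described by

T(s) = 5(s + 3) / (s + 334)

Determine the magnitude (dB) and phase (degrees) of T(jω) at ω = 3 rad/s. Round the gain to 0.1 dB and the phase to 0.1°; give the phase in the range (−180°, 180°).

At s = jω = j3:
zero (s+3): 3 + j3 → |·| = √(3²+3²) = √18 ≈ 4.2426, ∠ = arctan(3/3) ≈ 45.00°
pole (s+334): 334 + j3 → |·| = √(334²+3²) = √111565 ≈ 334.01, ∠ = arctan(3/334) ≈ 0.51°
|T| = 5 · 4.2426 / 334.01 ≈ 0.06351
Gain = 20 log₁₀(0.06351) ≈ -23.94 dB
∠T = 45.00° − 0.51° = 44.49°

-23.9 dB, 44.5°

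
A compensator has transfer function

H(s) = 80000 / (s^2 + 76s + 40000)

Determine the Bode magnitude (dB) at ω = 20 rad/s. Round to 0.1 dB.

At s = jω = j20:
quadratic: (j20)² + 76·j20 + 40000 = 39600 + j1520 → |·| ≈ 39629, ∠ ≈ 2.20°
|H| = 80000 / 39629 ≈ 2.0187
Gain = 20 log₁₀(2.0187) ≈ 6.10 dB

6.1 dB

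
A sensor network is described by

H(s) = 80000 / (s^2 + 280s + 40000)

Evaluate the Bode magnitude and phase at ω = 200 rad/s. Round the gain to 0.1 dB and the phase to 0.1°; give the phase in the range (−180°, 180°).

At s = jω = j200:
quadratic: (j200)² + 280·j200 + 40000 = 0 + j56000 → |·| ≈ 56000, ∠ ≈ 90.00°
|H| = 80000 / 56000 ≈ 1.4286
Gain = 20 log₁₀(1.4286) ≈ 3.10 dB
∠H = 0.00° − 90.00° = -90.00°

3.1 dB, -90.0°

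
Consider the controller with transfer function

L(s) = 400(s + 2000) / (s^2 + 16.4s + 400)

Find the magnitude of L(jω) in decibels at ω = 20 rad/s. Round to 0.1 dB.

67.7 dB

At s = jω = j20:
zero (s+2000): 2000 + j20 → |·| = √(2000²+20²) = √4000400 ≈ 2000.1, ∠ = arctan(20/2000) ≈ 0.57°
quadratic: (j20)² + 16.4·j20 + 400 = 0 + j328 → |·| ≈ 328, ∠ ≈ 90.00°
|L| = 400 · 2000.1 / 328 ≈ 2439.1
Gain = 20 log₁₀(2439.1) ≈ 67.74 dB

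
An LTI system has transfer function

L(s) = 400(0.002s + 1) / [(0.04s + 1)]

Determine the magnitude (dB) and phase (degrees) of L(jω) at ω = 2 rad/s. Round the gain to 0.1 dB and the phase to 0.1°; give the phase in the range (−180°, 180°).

52.0 dB, -4.3°

At ω = 2 rad/s:
zero (1 + j2·0.002) = 1 + j0.004 → |·| ≈ 1, ∠ ≈ 0.23°
pole (1 + j2·0.04) = 1 + j0.08 → |·| ≈ 1.0032, ∠ ≈ 4.57°
|L| = 400 · 1 / (1.0032) ≈ 398.72
Gain = 20 log₁₀(398.72) ≈ 52.01 dB
∠L = (0.23°) − (4.57°) = -4.34°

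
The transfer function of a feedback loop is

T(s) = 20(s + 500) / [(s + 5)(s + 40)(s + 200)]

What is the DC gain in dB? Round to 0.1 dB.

-12.0 dB

T(0) = 20·500 / (5·40·200) = 0.25
20 log₁₀(0.25) ≈ -12.04 dB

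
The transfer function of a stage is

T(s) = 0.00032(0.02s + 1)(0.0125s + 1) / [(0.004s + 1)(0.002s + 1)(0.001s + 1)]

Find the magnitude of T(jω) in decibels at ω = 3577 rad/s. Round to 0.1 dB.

-51.5 dB

At ω = 3577 rad/s:
zero (1 + j3577·0.02) = 1 + j71.54 → |·| ≈ 71.547, ∠ ≈ 89.20°
zero (1 + j3577·0.0125) = 1 + j44.7125 → |·| ≈ 44.724, ∠ ≈ 88.72°
pole (1 + j3577·0.004) = 1 + j14.308 → |·| ≈ 14.343, ∠ ≈ 86.00°
pole (1 + j3577·0.002) = 1 + j7.154 → |·| ≈ 7.2236, ∠ ≈ 82.04°
pole (1 + j3577·0.001) = 1 + j3.577 → |·| ≈ 3.7142, ∠ ≈ 74.38°
|T| = 0.00032 · 71.547 · 44.724 / (14.343 · 7.2236 · 3.7142) ≈ 0.0026609
Gain = 20 log₁₀(0.0026609) ≈ -51.50 dB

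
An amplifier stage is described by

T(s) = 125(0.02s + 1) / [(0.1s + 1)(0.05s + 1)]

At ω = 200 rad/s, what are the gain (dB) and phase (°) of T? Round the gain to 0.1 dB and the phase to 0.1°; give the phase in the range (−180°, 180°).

8.2 dB, -95.5°

At ω = 200 rad/s:
zero (1 + j200·0.02) = 1 + j4 → |·| ≈ 4.1231, ∠ ≈ 75.96°
pole (1 + j200·0.1) = 1 + j20 → |·| ≈ 20.025, ∠ ≈ 87.14°
pole (1 + j200·0.05) = 1 + j10 → |·| ≈ 10.05, ∠ ≈ 84.29°
|T| = 125 · 4.1231 / (20.025 · 10.05) ≈ 2.5609
Gain = 20 log₁₀(2.5609) ≈ 8.17 dB
∠T = (75.96°) − (87.14° + 84.29°) = -95.47°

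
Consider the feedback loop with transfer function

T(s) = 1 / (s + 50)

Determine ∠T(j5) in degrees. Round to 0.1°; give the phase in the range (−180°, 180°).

At s = jω = j5:
pole (s+50): 50 + j5 → |·| = √(50²+5²) = √2525 ≈ 50.249, ∠ = arctan(5/50) ≈ 5.71°
∠T = 0.00° − 5.71° = -5.71°

-5.7°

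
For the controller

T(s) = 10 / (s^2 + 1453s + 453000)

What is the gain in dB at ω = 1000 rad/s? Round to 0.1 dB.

-103.8 dB

Substitute s = j1000:
Numerator: 10 = 10 + j0
Denominator: (j1000)^2 + 1453(j1000) + 453000 = -547000 + j1453000
|N| = √(10² + 0²) ≈ 10, ∠N ≈ 0.00°
|D| = √(547000² + 1453000²) ≈ 1.5526e+06, ∠D ≈ 110.63°
|T| = 10 / 1.5526e+06 ≈ 6.4408e-06
Gain = 20 log₁₀(6.4408e-06) ≈ -103.82 dB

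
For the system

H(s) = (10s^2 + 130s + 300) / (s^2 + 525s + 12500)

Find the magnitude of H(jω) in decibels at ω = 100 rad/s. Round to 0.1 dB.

Substitute s = j100:
Numerator: 10(j100)^2 + 130(j100) + 300 = -99700 + j13000
Denominator: (j100)^2 + 525(j100) + 12500 = 2500 + j52500
|N| = √(99700² + 13000²) ≈ 1.0054e+05, ∠N ≈ 172.57°
|D| = √(2500² + 52500²) ≈ 52559, ∠D ≈ 87.27°
|H| = 1.0054e+05 / 52559 ≈ 1.9129
Gain = 20 log₁₀(1.9129) ≈ 5.63 dB

5.6 dB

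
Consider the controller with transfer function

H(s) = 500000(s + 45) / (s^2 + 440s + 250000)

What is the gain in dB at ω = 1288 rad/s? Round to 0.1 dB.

At s = jω = j1288:
zero (s+45): 45 + j1288 → |·| = √(45²+1288²) = √1660969 ≈ 1288.8, ∠ = arctan(1288/45) ≈ 88.00°
quadratic: (j1288)² + 440·j1288 + 250000 = -1408944 + j566720 → |·| ≈ 1.5186e+06, ∠ ≈ 158.09°
|H| = 500000 · 1288.8 / 1.5186e+06 ≈ 424.34
Gain = 20 log₁₀(424.34) ≈ 52.55 dB

52.6 dB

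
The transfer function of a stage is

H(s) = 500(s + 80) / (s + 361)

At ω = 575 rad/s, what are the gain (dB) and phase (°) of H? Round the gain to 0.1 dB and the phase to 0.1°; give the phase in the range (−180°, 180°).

At s = jω = j575:
zero (s+80): 80 + j575 → |·| = √(80²+575²) = √337025 ≈ 580.54, ∠ = arctan(575/80) ≈ 82.08°
pole (s+361): 361 + j575 → |·| = √(361²+575²) = √460946 ≈ 678.93, ∠ = arctan(575/361) ≈ 57.88°
|H| = 500 · 580.54 / 678.93 ≈ 427.54
Gain = 20 log₁₀(427.54) ≈ 52.62 dB
∠H = 82.08° − 57.88° = 24.20°

52.6 dB, 24.2°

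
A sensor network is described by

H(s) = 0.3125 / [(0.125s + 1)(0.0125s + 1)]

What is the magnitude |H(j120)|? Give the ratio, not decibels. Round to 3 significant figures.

At ω = 120 rad/s:
pole (1 + j120·0.125) = 1 + j15 → |·| ≈ 15.033, ∠ ≈ 86.19°
pole (1 + j120·0.0125) = 1 + j1.5 → |·| ≈ 1.8028, ∠ ≈ 56.31°
|H| = 0.3125 · 1 / (15.033 · 1.8028) ≈ 0.011531

0.0115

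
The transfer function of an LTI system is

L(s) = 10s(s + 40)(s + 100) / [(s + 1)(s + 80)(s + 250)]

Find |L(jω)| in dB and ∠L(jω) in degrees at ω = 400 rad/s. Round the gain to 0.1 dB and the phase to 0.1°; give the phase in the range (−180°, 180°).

At s = jω = j400:
zero (s+40): 40 + j400 → |·| = √(40²+400²) = √161600 ≈ 402, ∠ = arctan(400/40) ≈ 84.29°
zero (s+100): 100 + j400 → |·| = √(100²+400²) = √170000 ≈ 412.31, ∠ = arctan(400/100) ≈ 75.96°
zero at origin: s = j400 → |·| = 400, ∠ = 90.00°
pole (s+1): 1 + j400 → |·| = √(1²+400²) = √160001 ≈ 400, ∠ = arctan(400/1) ≈ 89.86°
pole (s+80): 80 + j400 → |·| = √(80²+400²) = √166400 ≈ 407.92, ∠ = arctan(400/80) ≈ 78.69°
pole (s+250): 250 + j400 → |·| = √(250²+400²) = √222500 ≈ 471.7, ∠ = arctan(400/250) ≈ 57.99°
|L| = 10 · 6.6299e+07 / 7.6966e+07 ≈ 8.6141
Gain = 20 log₁₀(8.6141) ≈ 18.70 dB
∠L = 250.25° − 226.54° = 23.71°

18.7 dB, 23.7°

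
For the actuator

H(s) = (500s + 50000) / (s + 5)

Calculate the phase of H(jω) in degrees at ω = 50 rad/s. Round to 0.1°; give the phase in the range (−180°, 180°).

Substitute s = j50:
Numerator: 500(j50) + 50000 = 50000 + j25000
Denominator: (j50) + 5 = 5 + j50
|N| = √(50000² + 25000²) ≈ 55902, ∠N ≈ 26.57°
|D| = √(5² + 50²) ≈ 50.249, ∠D ≈ 84.29°
∠H = 26.57° − 84.29° = -57.72°

-57.7°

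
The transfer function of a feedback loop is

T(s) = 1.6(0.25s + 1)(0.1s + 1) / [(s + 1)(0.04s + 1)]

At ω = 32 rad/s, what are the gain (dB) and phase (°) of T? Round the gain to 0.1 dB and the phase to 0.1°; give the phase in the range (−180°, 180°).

At ω = 32 rad/s:
zero (1 + j32·0.25) = 1 + j8 → |·| ≈ 8.0623, ∠ ≈ 82.87°
zero (1 + j32·0.1) = 1 + j3.2 → |·| ≈ 3.3526, ∠ ≈ 72.65°
pole (1 + j32·1) = 1 + j32 → |·| ≈ 32.016, ∠ ≈ 88.21°
pole (1 + j32·0.04) = 1 + j1.28 → |·| ≈ 1.6243, ∠ ≈ 52.00°
|T| = 1.6 · 8.0623 · 3.3526 / (32.016 · 1.6243) ≈ 0.83162
Gain = 20 log₁₀(0.83162) ≈ -1.60 dB
∠T = (82.87° + 72.65°) − (88.21° + 52.00°) = 15.31°

-1.6 dB, 15.3°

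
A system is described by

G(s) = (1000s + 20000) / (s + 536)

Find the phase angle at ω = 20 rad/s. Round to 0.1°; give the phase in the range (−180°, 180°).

42.9°

Substitute s = j20:
Numerator: 1000(j20) + 20000 = 20000 + j20000
Denominator: (j20) + 536 = 536 + j20
|N| = √(20000² + 20000²) ≈ 28284, ∠N ≈ 45.00°
|D| = √(536² + 20²) ≈ 536.37, ∠D ≈ 2.14°
∠G = 45.00° − 2.14° = 42.86°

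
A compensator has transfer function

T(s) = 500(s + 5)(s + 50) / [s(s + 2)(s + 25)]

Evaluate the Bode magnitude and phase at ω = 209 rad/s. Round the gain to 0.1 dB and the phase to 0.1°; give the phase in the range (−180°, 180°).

7.8 dB, -97.5°

At s = jω = j209:
zero (s+5): 5 + j209 → |·| = √(5²+209²) = √43706 ≈ 209.06, ∠ = arctan(209/5) ≈ 88.63°
zero (s+50): 50 + j209 → |·| = √(50²+209²) = √46181 ≈ 214.9, ∠ = arctan(209/50) ≈ 76.55°
pole (s+2): 2 + j209 → |·| = √(2²+209²) = √43685 ≈ 209.01, ∠ = arctan(209/2) ≈ 89.45°
pole (s+25): 25 + j209 → |·| = √(25²+209²) = √44306 ≈ 210.49, ∠ = arctan(209/25) ≈ 83.18°
pole at origin: |s| = 209, ∠ = 90.00° (in denominator)
|T| = 500 · 44927 / 9.1949e+06 ≈ 2.443
Gain = 20 log₁₀(2.443) ≈ 7.76 dB
∠T = 165.18° − 262.63° = -97.45°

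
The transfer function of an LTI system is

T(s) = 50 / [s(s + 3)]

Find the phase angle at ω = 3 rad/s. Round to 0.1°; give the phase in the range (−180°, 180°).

At s = jω = j3:
pole (s+3): 3 + j3 → |·| = √(3²+3²) = √18 ≈ 4.2426, ∠ = arctan(3/3) ≈ 45.00°
pole at origin: |s| = 3, ∠ = 90.00° (in denominator)
∠T = 0.00° − 135.00° = -135.00°

-135.0°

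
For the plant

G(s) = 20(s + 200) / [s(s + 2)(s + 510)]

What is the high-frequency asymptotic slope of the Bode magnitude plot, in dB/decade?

-40 dB/decade

Each pole contributes −20 dB/decade at high frequency; each zero contributes +20 dB/decade.
Net: 1 zero(s) − 3 pole(s) → -40 dB/decade.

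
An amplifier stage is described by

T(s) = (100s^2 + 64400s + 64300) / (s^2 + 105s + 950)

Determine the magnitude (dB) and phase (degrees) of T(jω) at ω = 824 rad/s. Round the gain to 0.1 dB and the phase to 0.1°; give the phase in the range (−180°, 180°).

Substitute s = j824:
Numerator: 100(j824)^2 + 64400(j824) + 64300 = -67833300 + j53065600
Denominator: (j824)^2 + 105(j824) + 950 = -678026 + j86520
|N| = √(67833300² + 53065600²) ≈ 8.6124e+07, ∠N ≈ 141.96°
|D| = √(678026² + 86520²) ≈ 6.8352e+05, ∠D ≈ 172.73°
|T| = 8.6124e+07 / 6.8352e+05 ≈ 126
Gain = 20 log₁₀(126) ≈ 42.01 dB
∠T = 141.96° − 172.73° = -30.77°

42.0 dB, -30.8°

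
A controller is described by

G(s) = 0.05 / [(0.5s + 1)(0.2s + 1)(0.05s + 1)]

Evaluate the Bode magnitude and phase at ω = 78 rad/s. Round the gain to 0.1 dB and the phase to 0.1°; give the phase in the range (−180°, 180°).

At ω = 78 rad/s:
pole (1 + j78·0.5) = 1 + j39 → |·| ≈ 39.013, ∠ ≈ 88.53°
pole (1 + j78·0.2) = 1 + j15.6 → |·| ≈ 15.632, ∠ ≈ 86.33°
pole (1 + j78·0.05) = 1 + j3.9 → |·| ≈ 4.0262, ∠ ≈ 75.62°
|G| = 0.05 · 1 / (39.013 · 15.632 · 4.0262) ≈ 2.0363e-05
Gain = 20 log₁₀(2.0363e-05) ≈ -93.82 dB
∠G = (0°) − (88.53° + 86.33° + 75.62°) = -250.48° ≡ 109.52° (principal value)

-93.8 dB, 109.5°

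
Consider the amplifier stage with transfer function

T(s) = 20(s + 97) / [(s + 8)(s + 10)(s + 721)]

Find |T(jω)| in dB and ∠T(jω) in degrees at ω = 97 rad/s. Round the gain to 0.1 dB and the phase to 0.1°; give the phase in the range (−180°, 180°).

At s = jω = j97:
zero (s+97): 97 + j97 → |·| = √(97²+97²) = √18818 ≈ 137.18, ∠ = arctan(97/97) ≈ 45.00°
pole (s+8): 8 + j97 → |·| = √(8²+97²) = √9473 ≈ 97.329, ∠ = arctan(97/8) ≈ 85.29°
pole (s+10): 10 + j97 → |·| = √(10²+97²) = √9509 ≈ 97.514, ∠ = arctan(97/10) ≈ 84.11°
pole (s+721): 721 + j97 → |·| = √(721²+97²) = √529250 ≈ 727.5, ∠ = arctan(97/721) ≈ 7.66°
|T| = 20 · 137.18 / 6.9047e+06 ≈ 0.00039735
Gain = 20 log₁₀(0.00039735) ≈ -68.02 dB
∠T = 45.00° − 177.06° = -132.06°

-68.0 dB, -132.1°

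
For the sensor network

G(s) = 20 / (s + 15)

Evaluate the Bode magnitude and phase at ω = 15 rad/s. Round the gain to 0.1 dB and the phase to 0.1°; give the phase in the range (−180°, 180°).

At s = jω = j15:
pole (s+15): 15 + j15 → |·| = √(15²+15²) = √450 ≈ 21.213, ∠ = arctan(15/15) ≈ 45.00°
|G| = 20 / 21.213 ≈ 0.94282
Gain = 20 log₁₀(0.94282) ≈ -0.51 dB
∠G = 0.00° − 45.00° = -45.00°

-0.5 dB, -45.0°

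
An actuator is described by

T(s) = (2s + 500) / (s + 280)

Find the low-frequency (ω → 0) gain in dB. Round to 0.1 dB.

5.0 dB

T(0) = 500 / 280 ≈ 1.7857
20 log₁₀(1.7857) ≈ 5.04 dB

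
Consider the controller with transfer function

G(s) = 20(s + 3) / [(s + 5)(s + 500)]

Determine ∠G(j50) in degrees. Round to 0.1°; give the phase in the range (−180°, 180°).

At s = jω = j50:
zero (s+3): 3 + j50 → |·| = √(3²+50²) = √2509 ≈ 50.09, ∠ = arctan(50/3) ≈ 86.57°
pole (s+5): 5 + j50 → |·| = √(5²+50²) = √2525 ≈ 50.249, ∠ = arctan(50/5) ≈ 84.29°
pole (s+500): 500 + j50 → |·| = √(500²+50²) = √252500 ≈ 502.49, ∠ = arctan(50/500) ≈ 5.71°
∠G = 86.57° − 90.00° = -3.43°

-3.4°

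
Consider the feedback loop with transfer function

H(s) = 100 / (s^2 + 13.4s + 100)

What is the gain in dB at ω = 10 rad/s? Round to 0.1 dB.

At s = jω = j10:
quadratic: (j10)² + 13.4·j10 + 100 = 0 + j134 → |·| ≈ 134, ∠ ≈ 90.00°
|H| = 100 / 134 ≈ 0.74627
Gain = 20 log₁₀(0.74627) ≈ -2.54 dB

-2.5 dB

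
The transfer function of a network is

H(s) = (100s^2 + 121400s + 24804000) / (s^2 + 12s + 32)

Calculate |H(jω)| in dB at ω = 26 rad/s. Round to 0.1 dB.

90.8 dB

Substitute s = j26:
Numerator: 100(j26)^2 + 121400(j26) + 24804000 = 24736400 + j3156400
Denominator: (j26)^2 + 12(j26) + 32 = -644 + j312
|N| = √(24736400² + 3156400²) ≈ 2.4937e+07, ∠N ≈ 7.27°
|D| = √(644² + 312²) ≈ 715.6, ∠D ≈ 154.15°
|H| = 2.4937e+07 / 715.6 ≈ 34848
Gain = 20 log₁₀(34848) ≈ 90.84 dB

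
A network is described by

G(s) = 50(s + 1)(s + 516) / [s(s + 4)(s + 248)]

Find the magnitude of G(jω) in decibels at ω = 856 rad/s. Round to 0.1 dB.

At s = jω = j856:
zero (s+1): 1 + j856 → |·| = √(1²+856²) = √732737 ≈ 856, ∠ = arctan(856/1) ≈ 89.93°
zero (s+516): 516 + j856 → |·| = √(516²+856²) = √998992 ≈ 999.5, ∠ = arctan(856/516) ≈ 58.92°
pole (s+4): 4 + j856 → |·| = √(4²+856²) = √732752 ≈ 856.01, ∠ = arctan(856/4) ≈ 89.73°
pole (s+248): 248 + j856 → |·| = √(248²+856²) = √794240 ≈ 891.2, ∠ = arctan(856/248) ≈ 73.84°
pole at origin: |s| = 856, ∠ = 90.00° (in denominator)
|G| = 50 · 8.5557e+05 / 6.5302e+08 ≈ 0.065509
Gain = 20 log₁₀(0.065509) ≈ -23.67 dB

-23.7 dB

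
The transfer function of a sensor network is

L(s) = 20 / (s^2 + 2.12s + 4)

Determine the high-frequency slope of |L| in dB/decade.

Each pole contributes −20 dB/decade at high frequency; each zero contributes +20 dB/decade.
Net: 0 zero(s) − 2 pole(s) → -40 dB/decade.

-40 dB/decade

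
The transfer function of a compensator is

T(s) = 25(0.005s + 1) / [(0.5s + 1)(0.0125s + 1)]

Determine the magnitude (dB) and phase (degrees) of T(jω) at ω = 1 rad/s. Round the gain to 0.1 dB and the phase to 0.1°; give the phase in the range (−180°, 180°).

27.0 dB, -27.0°

At ω = 1 rad/s:
zero (1 + j1·0.005) = 1 + j0.005 → |·| ≈ 1, ∠ ≈ 0.29°
pole (1 + j1·0.5) = 1 + j0.5 → |·| ≈ 1.118, ∠ ≈ 26.57°
pole (1 + j1·0.0125) = 1 + j0.0125 → |·| ≈ 1.0001, ∠ ≈ 0.72°
|T| = 25 · 1 / (1.118 · 1.0001) ≈ 22.359
Gain = 20 log₁₀(22.359) ≈ 26.99 dB
∠T = (0.29°) − (26.57° + 0.72°) = -27.00°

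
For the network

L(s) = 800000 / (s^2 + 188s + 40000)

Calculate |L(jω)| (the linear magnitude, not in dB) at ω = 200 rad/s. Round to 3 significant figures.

21.3

At s = jω = j200:
quadratic: (j200)² + 188·j200 + 40000 = 0 + j37600 → |·| ≈ 37600, ∠ ≈ 90.00°
|L| = 800000 / 37600 ≈ 21.277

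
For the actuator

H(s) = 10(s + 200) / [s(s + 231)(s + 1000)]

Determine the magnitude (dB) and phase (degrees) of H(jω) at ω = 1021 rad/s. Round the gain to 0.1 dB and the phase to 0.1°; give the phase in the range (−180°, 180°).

At s = jω = j1021:
zero (s+200): 200 + j1021 → |·| = √(200²+1021²) = √1082441 ≈ 1040.4, ∠ = arctan(1021/200) ≈ 78.92°
pole (s+231): 231 + j1021 → |·| = √(231²+1021²) = √1095802 ≈ 1046.8, ∠ = arctan(1021/231) ≈ 77.25°
pole (s+1000): 1000 + j1021 → |·| = √(1000²+1021²) = √2042441 ≈ 1429.1, ∠ = arctan(1021/1000) ≈ 45.60°
pole at origin: |s| = 1021, ∠ = 90.00° (in denominator)
|H| = 10 · 1040.4 / 1.5274e+09 ≈ 6.8116e-06
Gain = 20 log₁₀(6.8116e-06) ≈ -103.34 dB
∠H = 78.92° − 212.85° = -133.93°

-103.3 dB, -133.9°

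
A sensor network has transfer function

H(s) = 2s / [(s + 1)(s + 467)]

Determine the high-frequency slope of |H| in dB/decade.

-20 dB/decade

Each pole contributes −20 dB/decade at high frequency; each zero contributes +20 dB/decade.
Net: 1 zero(s) − 2 pole(s) → -20 dB/decade.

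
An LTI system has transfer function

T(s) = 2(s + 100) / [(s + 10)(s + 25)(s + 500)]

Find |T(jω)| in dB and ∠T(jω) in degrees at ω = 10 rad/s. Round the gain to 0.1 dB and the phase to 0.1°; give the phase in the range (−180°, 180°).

-59.5 dB, -62.2°

At s = jω = j10:
zero (s+100): 100 + j10 → |·| = √(100²+10²) = √10100 ≈ 100.5, ∠ = arctan(10/100) ≈ 5.71°
pole (s+10): 10 + j10 → |·| = √(10²+10²) = √200 ≈ 14.142, ∠ = arctan(10/10) ≈ 45.00°
pole (s+25): 25 + j10 → |·| = √(25²+10²) = √725 ≈ 26.926, ∠ = arctan(10/25) ≈ 21.80°
pole (s+500): 500 + j10 → |·| = √(500²+10²) = √250100 ≈ 500.1, ∠ = arctan(10/500) ≈ 1.15°
|T| = 2 · 100.5 / 1.9043e+05 ≈ 0.0010555
Gain = 20 log₁₀(0.0010555) ≈ -59.53 dB
∠T = 5.71° − 67.95° = -62.24°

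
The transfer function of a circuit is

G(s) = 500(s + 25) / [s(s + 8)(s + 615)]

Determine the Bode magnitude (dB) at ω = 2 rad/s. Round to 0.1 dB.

At s = jω = j2:
zero (s+25): 25 + j2 → |·| = √(25²+2²) = √629 ≈ 25.08, ∠ = arctan(2/25) ≈ 4.57°
pole (s+8): 8 + j2 → |·| = √(8²+2²) = √68 ≈ 8.2462, ∠ = arctan(2/8) ≈ 14.04°
pole (s+615): 615 + j2 → |·| = √(615²+2²) = √378229 ≈ 615, ∠ = arctan(2/615) ≈ 0.19°
pole at origin: |s| = 2, ∠ = 90.00° (in denominator)
|G| = 500 · 25.08 / 10143 ≈ 1.2363
Gain = 20 log₁₀(1.2363) ≈ 1.84 dB

1.8 dB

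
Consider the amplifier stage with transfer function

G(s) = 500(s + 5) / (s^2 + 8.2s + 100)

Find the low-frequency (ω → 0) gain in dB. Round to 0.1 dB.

28.0 dB

G(0) = 500·5 / 100 = 25
20 log₁₀(25) ≈ 27.96 dB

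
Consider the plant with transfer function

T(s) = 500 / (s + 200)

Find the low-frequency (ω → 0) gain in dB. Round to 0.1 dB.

T(0) = 500 / (200) = 2.5
20 log₁₀(2.5) ≈ 7.96 dB

8.0 dB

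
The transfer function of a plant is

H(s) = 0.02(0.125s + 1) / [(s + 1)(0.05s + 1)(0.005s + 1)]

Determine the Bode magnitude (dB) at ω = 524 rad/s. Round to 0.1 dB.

-89.4 dB

At ω = 524 rad/s:
zero (1 + j524·0.125) = 1 + j65.5 → |·| ≈ 65.508, ∠ ≈ 89.13°
pole (1 + j524·1) = 1 + j524 → |·| ≈ 524, ∠ ≈ 89.89°
pole (1 + j524·0.05) = 1 + j26.2 → |·| ≈ 26.219, ∠ ≈ 87.81°
pole (1 + j524·0.005) = 1 + j2.62 → |·| ≈ 2.8044, ∠ ≈ 69.11°
|H| = 0.02 · 65.508 / (524 · 26.219 · 2.8044) ≈ 3.4005e-05
Gain = 20 log₁₀(3.4005e-05) ≈ -89.37 dB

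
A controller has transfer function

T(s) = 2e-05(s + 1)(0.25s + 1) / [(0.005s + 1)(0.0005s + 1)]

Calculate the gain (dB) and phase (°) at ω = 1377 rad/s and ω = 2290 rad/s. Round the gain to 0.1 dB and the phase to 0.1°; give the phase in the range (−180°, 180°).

At ω = 1377 rad/s:
zero (1 + j1377·1) = 1 + j1377 → |·| ≈ 1377, ∠ ≈ 89.96°
zero (1 + j1377·0.25) = 1 + j344.25 → |·| ≈ 344.25, ∠ ≈ 89.83°
pole (1 + j1377·0.005) = 1 + j6.885 → |·| ≈ 6.9572, ∠ ≈ 81.74°
pole (1 + j1377·0.0005) = 1 + j0.6885 → |·| ≈ 1.2141, ∠ ≈ 34.55°
|T| = 2e-05 · 1377 · 344.25 / (6.9572 · 1.2141) ≈ 1.1224
Gain = 20 log₁₀(1.1224) ≈ 1.00 dB
∠T = (89.96° + 89.83°) − (81.74° + 34.55°) = 63.50°

At ω = 2290 rad/s:
zero (1 + j2290·1) = 1 + j2290 → |·| ≈ 2290, ∠ ≈ 89.97°
zero (1 + j2290·0.25) = 1 + j572.5 → |·| ≈ 572.5, ∠ ≈ 89.90°
pole (1 + j2290·0.005) = 1 + j11.45 → |·| ≈ 11.494, ∠ ≈ 85.01°
pole (1 + j2290·0.0005) = 1 + j1.145 → |·| ≈ 1.5202, ∠ ≈ 48.87°
|T| = 2e-05 · 2290 · 572.5 / (11.494 · 1.5202) ≈ 1.5006
Gain = 20 log₁₀(1.5006) ≈ 3.53 dB
∠T = (89.97° + 89.90°) − (85.01° + 48.87°) = 45.99°

ω = 1377: 1.0 dB, 63.5°; ω = 2290: 3.5 dB, 46.0°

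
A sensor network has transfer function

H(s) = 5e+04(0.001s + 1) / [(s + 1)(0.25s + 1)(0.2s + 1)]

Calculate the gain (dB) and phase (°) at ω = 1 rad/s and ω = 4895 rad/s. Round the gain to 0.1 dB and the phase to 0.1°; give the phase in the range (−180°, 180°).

ω = 1: 90.5 dB, -70.3°; ω = 4895: -87.4 dB, 168.6°

At ω = 1 rad/s:
zero (1 + j1·0.001) = 1 + j0.001 → |·| ≈ 1, ∠ ≈ 0.06°
pole (1 + j1·1) = 1 + j1 → |·| ≈ 1.4142, ∠ ≈ 45.00°
pole (1 + j1·0.25) = 1 + j0.25 → |·| ≈ 1.0308, ∠ ≈ 14.04°
pole (1 + j1·0.2) = 1 + j0.2 → |·| ≈ 1.0198, ∠ ≈ 11.31°
|H| = 5e+04 · 1 / (1.4142 · 1.0308 · 1.0198) ≈ 33633
Gain = 20 log₁₀(33633) ≈ 90.54 dB
∠H = (0.06°) − (45.00° + 14.04° + 11.31°) = -70.29°

At ω = 4895 rad/s:
zero (1 + j4895·0.001) = 1 + j4.895 → |·| ≈ 4.9961, ∠ ≈ 78.45°
pole (1 + j4895·1) = 1 + j4895 → |·| ≈ 4895, ∠ ≈ 89.99°
pole (1 + j4895·0.25) = 1 + j1223.75 → |·| ≈ 1223.8, ∠ ≈ 89.95°
pole (1 + j4895·0.2) = 1 + j979 → |·| ≈ 979, ∠ ≈ 89.94°
|H| = 5e+04 · 4.9961 / (4895 · 1223.8 · 979) ≈ 4.2595e-05
Gain = 20 log₁₀(4.2595e-05) ≈ -87.41 dB
∠H = (78.45°) − (89.99° + 89.95° + 89.94°) = -191.43° ≡ 168.57° (principal value)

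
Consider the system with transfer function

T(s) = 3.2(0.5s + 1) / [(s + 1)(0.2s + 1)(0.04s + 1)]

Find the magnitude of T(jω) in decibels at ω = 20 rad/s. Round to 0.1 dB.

At ω = 20 rad/s:
zero (1 + j20·0.5) = 1 + j10 → |·| ≈ 10.05, ∠ ≈ 84.29°
pole (1 + j20·1) = 1 + j20 → |·| ≈ 20.025, ∠ ≈ 87.14°
pole (1 + j20·0.2) = 1 + j4 → |·| ≈ 4.1231, ∠ ≈ 75.96°
pole (1 + j20·0.04) = 1 + j0.8 → |·| ≈ 1.2806, ∠ ≈ 38.66°
|T| = 3.2 · 10.05 / (20.025 · 4.1231 · 1.2806) ≈ 0.30416
Gain = 20 log₁₀(0.30416) ≈ -10.34 dB

-10.3 dB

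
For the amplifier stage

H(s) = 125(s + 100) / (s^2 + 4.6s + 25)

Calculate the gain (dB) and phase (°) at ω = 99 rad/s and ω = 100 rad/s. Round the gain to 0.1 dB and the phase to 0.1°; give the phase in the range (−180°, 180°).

At s = jω = j99:
zero (s+100): 100 + j99 → |·| = √(100²+99²) = √19801 ≈ 140.72, ∠ = arctan(99/100) ≈ 44.71°
quadratic: (j99)² + 4.6·j99 + 25 = -9776 + j455.4 → |·| ≈ 9786.6, ∠ ≈ 177.33°
|H| = 125 · 140.72 / 9786.6 ≈ 1.7974
Gain = 20 log₁₀(1.7974) ≈ 5.09 dB
∠H = 44.71° − 177.33° = -132.62°

At s = jω = j100:
zero (s+100): 100 + j100 → |·| = √(100²+100²) = √20000 ≈ 141.42, ∠ = arctan(100/100) ≈ 45.00°
quadratic: (j100)² + 4.6·j100 + 25 = -9975 + j460 → |·| ≈ 9985.6, ∠ ≈ 177.36°
|H| = 125 · 141.42 / 9985.6 ≈ 1.7703
Gain = 20 log₁₀(1.7703) ≈ 4.96 dB
∠H = 45.00° − 177.36° = -132.36°

ω = 99: 5.1 dB, -132.6°; ω = 100: 5.0 dB, -132.4°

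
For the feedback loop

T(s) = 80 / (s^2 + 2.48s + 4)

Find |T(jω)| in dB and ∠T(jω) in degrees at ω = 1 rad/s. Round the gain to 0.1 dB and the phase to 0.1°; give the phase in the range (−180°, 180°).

26.3 dB, -39.6°

At s = jω = j1:
quadratic: (j1)² + 2.48·j1 + 4 = 3 + j2.48 → |·| ≈ 3.8924, ∠ ≈ 39.58°
|T| = 80 / 3.8924 ≈ 20.553
Gain = 20 log₁₀(20.553) ≈ 26.26 dB
∠T = 0.00° − 39.58° = -39.58°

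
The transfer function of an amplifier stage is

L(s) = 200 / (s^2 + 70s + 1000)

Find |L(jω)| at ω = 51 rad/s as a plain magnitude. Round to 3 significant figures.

0.0511

Substitute s = j51:
Numerator: 200 = 200 + j0
Denominator: (j51)^2 + 70(j51) + 1000 = -1601 + j3570
|N| = √(200² + 0²) ≈ 200, ∠N ≈ 0.00°
|D| = √(1601² + 3570²) ≈ 3912.6, ∠D ≈ 114.15°
|L| = 200 / 3912.6 ≈ 0.051117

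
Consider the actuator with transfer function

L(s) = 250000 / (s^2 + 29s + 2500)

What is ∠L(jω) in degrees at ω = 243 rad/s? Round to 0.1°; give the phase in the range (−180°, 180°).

At s = jω = j243:
quadratic: (j243)² + 29·j243 + 2500 = -56549 + j7047 → |·| ≈ 56986, ∠ ≈ 172.90°
∠L = 0.00° − 172.90° = -172.90°

-172.9°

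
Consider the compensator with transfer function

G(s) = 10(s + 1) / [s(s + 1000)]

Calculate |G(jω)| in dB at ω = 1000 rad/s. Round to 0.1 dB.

-43.0 dB

At s = jω = j1000:
zero (s+1): 1 + j1000 → |·| = √(1²+1000²) = √1000001 ≈ 1000, ∠ = arctan(1000/1) ≈ 89.94°
pole (s+1000): 1000 + j1000 → |·| = √(1000²+1000²) = √2000000 ≈ 1414.2, ∠ = arctan(1000/1000) ≈ 45.00°
pole at origin: |s| = 1000, ∠ = 90.00° (in denominator)
|G| = 10 · 1000 / 1.4142e+06 ≈ 0.0070711
Gain = 20 log₁₀(0.0070711) ≈ -43.01 dB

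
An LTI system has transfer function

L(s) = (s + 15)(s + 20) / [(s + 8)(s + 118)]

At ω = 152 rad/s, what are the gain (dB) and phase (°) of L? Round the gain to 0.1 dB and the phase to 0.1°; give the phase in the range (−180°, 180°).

At s = jω = j152:
zero (s+15): 15 + j152 → |·| = √(15²+152²) = √23329 ≈ 152.74, ∠ = arctan(152/15) ≈ 84.36°
zero (s+20): 20 + j152 → |·| = √(20²+152²) = √23504 ≈ 153.31, ∠ = arctan(152/20) ≈ 82.50°
pole (s+8): 8 + j152 → |·| = √(8²+152²) = √23168 ≈ 152.21, ∠ = arctan(152/8) ≈ 86.99°
pole (s+118): 118 + j152 → |·| = √(118²+152²) = √37028 ≈ 192.43, ∠ = arctan(152/118) ≈ 52.18°
|L| = 1 · 23417 / 29290 ≈ 0.79949
Gain = 20 log₁₀(0.79949) ≈ -1.94 dB
∠L = 166.86° − 139.17° = 27.69°

-1.9 dB, 27.7°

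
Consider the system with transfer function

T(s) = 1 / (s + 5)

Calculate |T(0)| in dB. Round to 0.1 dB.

-14.0 dB

T(0) = 1 / (5) = 0.2
20 log₁₀(0.2) ≈ -13.98 dB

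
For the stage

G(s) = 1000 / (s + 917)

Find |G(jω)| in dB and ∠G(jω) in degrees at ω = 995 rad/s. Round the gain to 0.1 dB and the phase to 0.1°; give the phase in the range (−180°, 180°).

Substitute s = j995:
Numerator: 1000 = 1000 + j0
Denominator: (j995) + 917 = 917 + j995
|N| = √(1000² + 0²) ≈ 1000, ∠N ≈ 0.00°
|D| = √(917² + 995²) ≈ 1353.1, ∠D ≈ 47.34°
|G| = 1000 / 1353.1 ≈ 0.73904
Gain = 20 log₁₀(0.73904) ≈ -2.63 dB
∠G = 0.00° − 47.34° = -47.34°

-2.6 dB, -47.3°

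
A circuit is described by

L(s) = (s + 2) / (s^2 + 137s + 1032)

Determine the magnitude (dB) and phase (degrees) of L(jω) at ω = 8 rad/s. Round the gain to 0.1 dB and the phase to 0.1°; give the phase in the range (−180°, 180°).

-45.0 dB, 27.4°

Substitute s = j8:
Numerator: (j8) + 2 = 2 + j8
Denominator: (j8)^2 + 137(j8) + 1032 = 968 + j1096
|N| = √(2² + 8²) ≈ 8.2462, ∠N ≈ 75.96°
|D| = √(968² + 1096²) ≈ 1462.3, ∠D ≈ 48.55°
|L| = 8.2462 / 1462.3 ≈ 0.0056392
Gain = 20 log₁₀(0.0056392) ≈ -44.98 dB
∠L = 75.96° − 48.55° = 27.41°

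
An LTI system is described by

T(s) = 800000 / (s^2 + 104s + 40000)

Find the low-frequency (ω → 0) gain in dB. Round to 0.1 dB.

26.0 dB

T(0) = 800000 / 40000 = 20
20 log₁₀(20) ≈ 26.02 dB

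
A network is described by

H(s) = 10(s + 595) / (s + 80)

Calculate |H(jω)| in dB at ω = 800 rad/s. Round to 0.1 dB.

21.9 dB

At s = jω = j800:
zero (s+595): 595 + j800 → |·| = √(595²+800²) = √994025 ≈ 997.01, ∠ = arctan(800/595) ≈ 53.36°
pole (s+80): 80 + j800 → |·| = √(80²+800²) = √646400 ≈ 803.99, ∠ = arctan(800/80) ≈ 84.29°
|H| = 10 · 997.01 / 803.99 ≈ 12.401
Gain = 20 log₁₀(12.401) ≈ 21.87 dB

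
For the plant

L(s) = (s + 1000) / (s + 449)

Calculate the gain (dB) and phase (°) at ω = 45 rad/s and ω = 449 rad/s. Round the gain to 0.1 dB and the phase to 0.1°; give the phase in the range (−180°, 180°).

Substitute s = j45:
Numerator: (j45) + 1000 = 1000 + j45
Denominator: (j45) + 449 = 449 + j45
|N| = √(1000² + 45²) ≈ 1001, ∠N ≈ 2.58°
|D| = √(449² + 45²) ≈ 451.25, ∠D ≈ 5.72°
|L| = 1001 / 451.25 ≈ 2.2183
Gain = 20 log₁₀(2.2183) ≈ 6.92 dB
∠L = 2.58° − 5.72° = -3.14°

Substitute s = j449:
Numerator: (j449) + 1000 = 1000 + j449
Denominator: (j449) + 449 = 449 + j449
|N| = √(1000² + 449²) ≈ 1096.2, ∠N ≈ 24.18°
|D| = √(449² + 449²) ≈ 634.98, ∠D ≈ 45.00°
|L| = 1096.2 / 634.98 ≈ 1.7264
Gain = 20 log₁₀(1.7264) ≈ 4.74 dB
∠L = 24.18° − 45.00° = -20.82°

ω = 45: 6.9 dB, -3.1°; ω = 449: 4.7 dB, -20.8°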